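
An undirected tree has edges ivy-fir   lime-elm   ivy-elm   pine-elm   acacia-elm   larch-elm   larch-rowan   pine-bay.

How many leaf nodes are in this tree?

5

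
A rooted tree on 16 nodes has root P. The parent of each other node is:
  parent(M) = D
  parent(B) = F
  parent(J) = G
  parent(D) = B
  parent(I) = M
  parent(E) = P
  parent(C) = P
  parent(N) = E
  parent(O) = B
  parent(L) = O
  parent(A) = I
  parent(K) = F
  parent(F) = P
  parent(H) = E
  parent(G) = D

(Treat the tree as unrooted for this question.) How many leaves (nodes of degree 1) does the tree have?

7

Exactly 7 nodes have a single neighbour: A, C, H, J, K, L, N.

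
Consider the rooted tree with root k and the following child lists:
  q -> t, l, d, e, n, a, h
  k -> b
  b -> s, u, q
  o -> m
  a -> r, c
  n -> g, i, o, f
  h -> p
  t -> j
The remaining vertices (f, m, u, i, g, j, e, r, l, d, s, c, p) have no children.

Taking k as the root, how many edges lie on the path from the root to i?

k – b – q – n – i — 4 edges.

4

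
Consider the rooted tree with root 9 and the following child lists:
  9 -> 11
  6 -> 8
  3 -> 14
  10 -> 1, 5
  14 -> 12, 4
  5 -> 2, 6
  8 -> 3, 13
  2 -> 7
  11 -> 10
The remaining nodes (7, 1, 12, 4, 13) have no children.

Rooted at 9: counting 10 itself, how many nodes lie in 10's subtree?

Descendants of 10 (including itself): 10, 5, 1, 6, 2, 8, 7, 3, 13, 14, 12, 4. That's 12.

12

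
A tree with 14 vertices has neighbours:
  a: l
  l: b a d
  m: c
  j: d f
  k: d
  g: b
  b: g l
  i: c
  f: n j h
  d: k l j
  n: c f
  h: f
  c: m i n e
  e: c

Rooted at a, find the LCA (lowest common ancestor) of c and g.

Ancestors of c (toward the root): c, n, f, j, d, l, a.
Ancestors of g: g, b, l, a.
The deepest node appearing in both lists is l.

l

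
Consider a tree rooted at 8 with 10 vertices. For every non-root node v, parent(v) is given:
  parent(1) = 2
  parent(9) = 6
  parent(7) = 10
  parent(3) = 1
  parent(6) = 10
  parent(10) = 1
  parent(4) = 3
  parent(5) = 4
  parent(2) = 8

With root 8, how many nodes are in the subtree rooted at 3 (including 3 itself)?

Descendants of 3 (including itself): 3, 4, 5. That's 3.

3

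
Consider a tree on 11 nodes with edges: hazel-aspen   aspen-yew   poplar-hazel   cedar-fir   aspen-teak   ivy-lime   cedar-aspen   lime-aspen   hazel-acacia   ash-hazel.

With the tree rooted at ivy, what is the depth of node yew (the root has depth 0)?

Climbing from yew to the root: yew → aspen → lime → ivy. That's 3 steps.

3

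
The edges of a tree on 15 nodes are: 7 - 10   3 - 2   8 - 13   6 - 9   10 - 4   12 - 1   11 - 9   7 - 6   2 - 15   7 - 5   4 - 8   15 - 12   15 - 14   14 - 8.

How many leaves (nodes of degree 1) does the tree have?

The leaves are 1, 3, 5, 11, 13.
That is 5 leaves.

5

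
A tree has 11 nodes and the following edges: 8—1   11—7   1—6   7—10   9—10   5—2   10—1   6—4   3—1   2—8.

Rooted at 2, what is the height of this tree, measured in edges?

11 sits deepest: 2–8–1–10–7–11 — 5 edges from the root.

5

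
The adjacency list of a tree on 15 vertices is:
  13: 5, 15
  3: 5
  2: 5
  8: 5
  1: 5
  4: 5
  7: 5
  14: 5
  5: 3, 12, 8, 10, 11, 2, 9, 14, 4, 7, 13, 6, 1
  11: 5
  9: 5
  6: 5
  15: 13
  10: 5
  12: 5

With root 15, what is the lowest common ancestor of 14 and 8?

Path 14→root: 14 5 13 15; path 8→root: 8 5 13 15.
First common node: 5.

5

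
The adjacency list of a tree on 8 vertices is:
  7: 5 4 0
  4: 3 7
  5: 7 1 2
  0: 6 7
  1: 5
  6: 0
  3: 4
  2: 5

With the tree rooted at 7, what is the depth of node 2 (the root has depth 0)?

Path from 7 to 2: 7–5–2, which has 2 edges.

2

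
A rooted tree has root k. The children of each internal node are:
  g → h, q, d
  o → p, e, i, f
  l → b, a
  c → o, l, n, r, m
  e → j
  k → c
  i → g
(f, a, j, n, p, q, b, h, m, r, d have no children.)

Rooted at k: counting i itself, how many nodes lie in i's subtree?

Descendants of i (including itself): i, g, h, d, q. That's 5.

5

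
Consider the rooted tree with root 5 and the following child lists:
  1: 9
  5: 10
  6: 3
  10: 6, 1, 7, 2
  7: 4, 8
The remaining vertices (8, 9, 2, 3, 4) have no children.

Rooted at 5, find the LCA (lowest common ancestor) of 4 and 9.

Path 4→root: 4 7 10 5; path 9→root: 9 1 10 5.
First common node: 10.

10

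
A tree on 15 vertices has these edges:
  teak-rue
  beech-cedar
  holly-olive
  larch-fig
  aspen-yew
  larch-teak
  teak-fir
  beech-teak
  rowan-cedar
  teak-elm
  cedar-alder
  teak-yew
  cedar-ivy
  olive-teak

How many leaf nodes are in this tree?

Degree-1 nodes: alder, aspen, elm, fig, fir, holly, ivy, rowan, rue — 9 of them.

9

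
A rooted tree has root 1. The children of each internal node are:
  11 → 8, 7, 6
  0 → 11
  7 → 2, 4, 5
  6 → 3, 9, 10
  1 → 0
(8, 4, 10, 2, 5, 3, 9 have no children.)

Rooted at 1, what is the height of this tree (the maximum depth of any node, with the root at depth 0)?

3 sits deepest: 1–0–11–6–3 — 4 edges from the root.

4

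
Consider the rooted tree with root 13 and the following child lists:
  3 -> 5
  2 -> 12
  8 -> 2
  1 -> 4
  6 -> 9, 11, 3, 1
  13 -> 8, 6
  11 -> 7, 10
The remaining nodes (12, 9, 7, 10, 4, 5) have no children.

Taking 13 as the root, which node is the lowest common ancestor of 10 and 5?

6

10's ancestor chain is 10, 11, 6, 13 and 5's is 5, 3, 6, 13; they first meet at 6.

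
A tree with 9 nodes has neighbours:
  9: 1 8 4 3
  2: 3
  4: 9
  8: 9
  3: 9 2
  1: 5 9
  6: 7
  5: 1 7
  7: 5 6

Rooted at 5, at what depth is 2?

4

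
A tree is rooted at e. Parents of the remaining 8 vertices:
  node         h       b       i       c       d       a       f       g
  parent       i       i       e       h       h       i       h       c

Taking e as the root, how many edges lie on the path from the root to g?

Climbing from g to the root: g – c – h – i – e. That's 4 steps.

4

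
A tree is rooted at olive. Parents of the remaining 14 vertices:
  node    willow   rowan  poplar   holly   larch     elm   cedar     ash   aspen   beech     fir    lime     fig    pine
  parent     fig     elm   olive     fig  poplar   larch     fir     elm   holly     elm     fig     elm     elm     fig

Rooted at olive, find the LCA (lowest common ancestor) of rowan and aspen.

Path rowan→root: rowan elm larch poplar olive; path aspen→root: aspen holly fig elm larch poplar olive.
First common node: elm.

elm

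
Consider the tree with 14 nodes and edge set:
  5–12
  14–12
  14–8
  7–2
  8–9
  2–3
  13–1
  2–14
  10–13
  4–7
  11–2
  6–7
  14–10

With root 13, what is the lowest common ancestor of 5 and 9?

14

Ancestors of 5 (toward the root): 5, 12, 14, 10, 13.
Ancestors of 9: 9, 8, 14, 10, 13.
The deepest node appearing in both lists is 14.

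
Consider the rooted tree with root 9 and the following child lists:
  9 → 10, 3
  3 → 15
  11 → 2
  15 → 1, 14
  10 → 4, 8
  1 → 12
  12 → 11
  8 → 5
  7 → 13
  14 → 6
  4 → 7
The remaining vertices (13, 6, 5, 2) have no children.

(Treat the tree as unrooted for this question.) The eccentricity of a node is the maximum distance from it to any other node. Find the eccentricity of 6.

8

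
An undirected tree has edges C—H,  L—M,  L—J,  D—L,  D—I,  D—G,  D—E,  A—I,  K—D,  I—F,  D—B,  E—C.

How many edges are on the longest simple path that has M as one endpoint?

5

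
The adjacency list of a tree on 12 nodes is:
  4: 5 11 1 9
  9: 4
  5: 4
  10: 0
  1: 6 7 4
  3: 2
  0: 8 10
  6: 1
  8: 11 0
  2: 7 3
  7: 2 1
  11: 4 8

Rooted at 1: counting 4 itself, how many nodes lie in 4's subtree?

7

Descendants of 4 (including itself): 4, 11, 5, 9, 8, 0, 10. That's 7.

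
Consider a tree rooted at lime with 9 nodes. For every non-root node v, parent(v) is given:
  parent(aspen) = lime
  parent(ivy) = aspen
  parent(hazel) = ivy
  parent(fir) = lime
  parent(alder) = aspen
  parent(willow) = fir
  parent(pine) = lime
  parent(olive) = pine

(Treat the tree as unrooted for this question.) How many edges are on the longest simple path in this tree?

BFS from hazel reaches olive last, at distance 5; BFS from olive confirms no node is farther.
Path: hazel – ivy – aspen – lime – pine – olive.

5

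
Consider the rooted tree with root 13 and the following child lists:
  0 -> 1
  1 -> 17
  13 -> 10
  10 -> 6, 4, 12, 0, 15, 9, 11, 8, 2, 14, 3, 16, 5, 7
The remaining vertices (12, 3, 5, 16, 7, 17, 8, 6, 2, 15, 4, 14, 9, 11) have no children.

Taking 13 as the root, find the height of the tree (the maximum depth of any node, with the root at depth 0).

4

17 sits deepest: 13 → 10 → 0 → 1 → 17 — 4 edges from the root.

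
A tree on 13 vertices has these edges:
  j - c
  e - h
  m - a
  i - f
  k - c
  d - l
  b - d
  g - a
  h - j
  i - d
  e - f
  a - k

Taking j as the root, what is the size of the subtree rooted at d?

3

The subtree rooted at d contains: d, b, l — 3 nodes.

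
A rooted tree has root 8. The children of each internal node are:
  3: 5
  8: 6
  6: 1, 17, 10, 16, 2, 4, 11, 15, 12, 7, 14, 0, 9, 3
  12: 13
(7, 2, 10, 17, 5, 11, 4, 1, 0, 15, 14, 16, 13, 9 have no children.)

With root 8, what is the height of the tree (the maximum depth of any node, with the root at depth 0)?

5 sits deepest: 8 → 6 → 3 → 5 — 3 edges from the root.

3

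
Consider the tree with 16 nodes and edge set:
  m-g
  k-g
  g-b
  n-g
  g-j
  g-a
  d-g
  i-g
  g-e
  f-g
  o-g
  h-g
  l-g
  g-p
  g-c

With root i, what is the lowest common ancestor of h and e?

g

Ancestors of h (toward the root): h, g, i.
Ancestors of e: e, g, i.
The deepest node appearing in both lists is g.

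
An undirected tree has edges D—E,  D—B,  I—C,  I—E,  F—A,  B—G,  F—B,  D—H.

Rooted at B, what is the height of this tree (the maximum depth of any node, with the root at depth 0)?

4

A deepest node is C, reached by B-D-E-I-C.
That path has 4 edges, so the height is 4.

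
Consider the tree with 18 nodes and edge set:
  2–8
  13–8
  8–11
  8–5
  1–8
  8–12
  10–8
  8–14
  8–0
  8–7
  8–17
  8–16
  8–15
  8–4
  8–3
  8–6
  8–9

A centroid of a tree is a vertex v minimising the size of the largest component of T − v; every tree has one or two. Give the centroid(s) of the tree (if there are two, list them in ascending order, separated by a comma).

8

Removing 8 splits the tree into components of sizes 1, 1, 1, 1, 1, 1, 1, 1, 1, 1, 1, 1, 1, 1, 1, 1, 1; the largest is 1 ≤ ⌊18/2⌋ = 9.
Every other node leaves some component of size > 9, so the centroid is unique.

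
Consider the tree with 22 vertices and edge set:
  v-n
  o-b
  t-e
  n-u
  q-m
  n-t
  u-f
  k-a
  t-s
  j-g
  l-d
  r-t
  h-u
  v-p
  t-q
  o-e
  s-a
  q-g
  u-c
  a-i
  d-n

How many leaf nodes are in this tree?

11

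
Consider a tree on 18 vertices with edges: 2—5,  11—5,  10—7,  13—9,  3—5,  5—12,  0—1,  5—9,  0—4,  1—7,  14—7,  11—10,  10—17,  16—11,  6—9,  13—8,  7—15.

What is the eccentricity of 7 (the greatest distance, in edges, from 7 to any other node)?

6

A farthest node from 7 is 8.
The path 7-10-11-5-9-13-8 has 6 edges.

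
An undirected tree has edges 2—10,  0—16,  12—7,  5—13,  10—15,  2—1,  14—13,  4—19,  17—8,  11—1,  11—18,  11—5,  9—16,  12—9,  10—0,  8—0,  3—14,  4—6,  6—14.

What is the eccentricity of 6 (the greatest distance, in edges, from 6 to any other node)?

Distances from 6 peak at 12, attained at 7.
6–14–13–5–11–1–2–10–0–16–9–12–7

12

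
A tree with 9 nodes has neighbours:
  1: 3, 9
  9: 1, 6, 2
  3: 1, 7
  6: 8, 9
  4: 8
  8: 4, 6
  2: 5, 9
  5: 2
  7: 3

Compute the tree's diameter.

A longest path is 7-3-1-9-6-8-4, with 6 edges.

6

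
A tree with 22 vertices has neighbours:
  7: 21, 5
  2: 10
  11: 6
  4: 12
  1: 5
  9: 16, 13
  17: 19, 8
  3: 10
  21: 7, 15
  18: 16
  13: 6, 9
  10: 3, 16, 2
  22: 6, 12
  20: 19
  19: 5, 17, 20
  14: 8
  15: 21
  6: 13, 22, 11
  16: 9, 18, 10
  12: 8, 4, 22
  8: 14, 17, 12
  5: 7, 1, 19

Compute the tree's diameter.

14

BFS from 15 reaches 3 last, at distance 14; BFS from 3 confirms no node is farther.
Path: 15–21–7–5–19–17–8–12–22–6–13–9–16–10–3.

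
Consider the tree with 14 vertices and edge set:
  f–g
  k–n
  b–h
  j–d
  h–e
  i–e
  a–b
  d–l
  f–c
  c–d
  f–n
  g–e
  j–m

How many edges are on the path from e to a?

e – h – b – a: 3 edges.

3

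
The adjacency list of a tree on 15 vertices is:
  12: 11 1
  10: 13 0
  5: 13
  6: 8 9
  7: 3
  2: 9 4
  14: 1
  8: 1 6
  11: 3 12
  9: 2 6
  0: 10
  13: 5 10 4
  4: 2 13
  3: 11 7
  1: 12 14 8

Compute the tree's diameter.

12

Starting from 0, a farthest node is 7 at distance 12.
One longest path: 0-10-13-4-2-9-6-8-1-12-11-3-7.
So the diameter is 12.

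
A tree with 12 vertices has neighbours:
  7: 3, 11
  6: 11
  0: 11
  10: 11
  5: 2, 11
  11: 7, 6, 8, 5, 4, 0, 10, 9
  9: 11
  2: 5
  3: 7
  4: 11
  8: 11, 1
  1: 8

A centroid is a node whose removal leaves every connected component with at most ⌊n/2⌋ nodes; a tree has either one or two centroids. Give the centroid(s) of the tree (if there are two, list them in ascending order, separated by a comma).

Removing 11 splits the tree into components of sizes 2, 2, 2, 1, 1, 1, 1, 1; the largest is 2 ≤ ⌊12/2⌋ = 6.
Every other node leaves some component of size > 6, so the centroid is unique.

11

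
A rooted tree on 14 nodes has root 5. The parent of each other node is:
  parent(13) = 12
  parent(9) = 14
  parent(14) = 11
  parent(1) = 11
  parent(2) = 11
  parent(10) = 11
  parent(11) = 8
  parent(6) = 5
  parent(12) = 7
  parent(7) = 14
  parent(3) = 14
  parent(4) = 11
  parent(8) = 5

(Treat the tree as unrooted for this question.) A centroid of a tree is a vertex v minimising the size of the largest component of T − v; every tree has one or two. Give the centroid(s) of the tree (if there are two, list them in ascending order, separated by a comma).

11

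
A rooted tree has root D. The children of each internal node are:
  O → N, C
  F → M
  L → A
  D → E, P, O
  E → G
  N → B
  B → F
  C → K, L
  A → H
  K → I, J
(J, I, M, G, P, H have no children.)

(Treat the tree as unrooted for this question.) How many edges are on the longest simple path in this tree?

8

Starting from H, a farthest node is M at distance 8.
One longest path: H–A–L–C–O–N–B–F–M.
So the diameter is 8.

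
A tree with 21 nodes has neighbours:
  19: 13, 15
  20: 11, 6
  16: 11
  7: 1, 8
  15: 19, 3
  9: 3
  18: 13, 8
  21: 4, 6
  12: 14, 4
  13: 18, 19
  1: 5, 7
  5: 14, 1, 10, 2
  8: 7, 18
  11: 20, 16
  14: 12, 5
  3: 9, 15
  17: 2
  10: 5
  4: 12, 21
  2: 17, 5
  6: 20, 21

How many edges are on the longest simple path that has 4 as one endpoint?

12

Distances from 4 peak at 12, attained at 9.
4–12–14–5–1–7–8–18–13–19–15–3–9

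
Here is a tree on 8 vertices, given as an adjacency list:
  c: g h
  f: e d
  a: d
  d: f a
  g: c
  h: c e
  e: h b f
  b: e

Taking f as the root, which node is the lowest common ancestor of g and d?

Ancestors of g (toward the root): g, c, h, e, f.
Ancestors of d: d, f.
The deepest node appearing in both lists is f.

f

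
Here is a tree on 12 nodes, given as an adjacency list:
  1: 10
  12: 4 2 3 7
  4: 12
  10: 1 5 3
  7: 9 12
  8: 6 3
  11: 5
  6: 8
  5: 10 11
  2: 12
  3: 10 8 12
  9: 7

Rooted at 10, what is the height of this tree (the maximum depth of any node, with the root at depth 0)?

The longest root-to-leaf path is 10 – 3 – 12 – 7 – 9 (4 edges).

4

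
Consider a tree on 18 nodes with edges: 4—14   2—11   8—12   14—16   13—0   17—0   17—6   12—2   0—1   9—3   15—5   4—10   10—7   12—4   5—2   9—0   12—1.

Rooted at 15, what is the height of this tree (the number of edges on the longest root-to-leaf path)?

7

The longest root-to-leaf path is 15-5-2-12-1-0-9-3 (7 edges).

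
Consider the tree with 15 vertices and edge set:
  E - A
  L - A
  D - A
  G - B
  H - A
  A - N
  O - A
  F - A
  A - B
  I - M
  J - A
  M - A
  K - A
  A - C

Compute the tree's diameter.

Starting from G, a farthest node is I at distance 4.
One longest path: G – B – A – M – I.
So the diameter is 4.

4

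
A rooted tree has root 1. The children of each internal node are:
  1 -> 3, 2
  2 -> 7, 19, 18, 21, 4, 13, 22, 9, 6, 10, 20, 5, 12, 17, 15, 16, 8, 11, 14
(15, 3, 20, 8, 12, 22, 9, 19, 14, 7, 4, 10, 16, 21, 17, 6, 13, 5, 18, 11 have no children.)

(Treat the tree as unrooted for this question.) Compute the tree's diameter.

3

A longest path is 3 – 1 – 2 – 15, with 3 edges.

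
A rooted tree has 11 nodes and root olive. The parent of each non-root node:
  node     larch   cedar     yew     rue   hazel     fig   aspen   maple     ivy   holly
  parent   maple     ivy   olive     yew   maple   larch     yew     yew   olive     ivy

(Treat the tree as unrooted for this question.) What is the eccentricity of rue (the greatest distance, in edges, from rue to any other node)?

4

Distances from rue peak at 4, attained at fig (holly, cedar also at distance 4).
rue-yew-maple-larch-fig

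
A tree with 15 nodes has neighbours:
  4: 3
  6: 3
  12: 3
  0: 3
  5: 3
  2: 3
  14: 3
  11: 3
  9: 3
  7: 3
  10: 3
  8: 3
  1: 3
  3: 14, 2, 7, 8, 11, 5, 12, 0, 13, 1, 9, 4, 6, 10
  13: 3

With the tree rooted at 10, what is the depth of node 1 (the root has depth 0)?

Climbing from 1 to the root: 1 → 3 → 10. That's 2 steps.

2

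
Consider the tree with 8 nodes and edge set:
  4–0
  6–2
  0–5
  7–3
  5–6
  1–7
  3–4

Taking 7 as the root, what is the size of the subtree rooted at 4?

Descendants of 4 (including itself): 4, 0, 5, 6, 2. That's 5.

5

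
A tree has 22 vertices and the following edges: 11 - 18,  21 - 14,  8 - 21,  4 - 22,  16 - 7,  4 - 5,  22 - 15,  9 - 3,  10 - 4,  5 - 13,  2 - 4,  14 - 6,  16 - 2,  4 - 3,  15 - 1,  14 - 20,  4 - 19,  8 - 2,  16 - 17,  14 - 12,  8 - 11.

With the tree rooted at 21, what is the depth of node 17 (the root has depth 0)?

4

Path from 21 to 17: 21–8–2–16–17, which has 4 edges.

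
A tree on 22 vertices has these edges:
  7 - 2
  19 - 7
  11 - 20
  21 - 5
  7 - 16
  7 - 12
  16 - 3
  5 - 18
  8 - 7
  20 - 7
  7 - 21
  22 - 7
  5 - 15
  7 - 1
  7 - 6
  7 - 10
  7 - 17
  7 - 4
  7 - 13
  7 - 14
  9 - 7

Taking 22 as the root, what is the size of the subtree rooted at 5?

5's subtree: {5, 18, 15}, size 3.

3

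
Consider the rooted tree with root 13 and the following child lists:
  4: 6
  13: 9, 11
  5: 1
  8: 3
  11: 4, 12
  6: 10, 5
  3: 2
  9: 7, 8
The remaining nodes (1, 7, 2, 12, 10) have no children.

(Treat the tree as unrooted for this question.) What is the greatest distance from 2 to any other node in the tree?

9

The node farthest from 2 is 1, via 2–3–8–9–13–11–4–6–5–1 — 9 edges.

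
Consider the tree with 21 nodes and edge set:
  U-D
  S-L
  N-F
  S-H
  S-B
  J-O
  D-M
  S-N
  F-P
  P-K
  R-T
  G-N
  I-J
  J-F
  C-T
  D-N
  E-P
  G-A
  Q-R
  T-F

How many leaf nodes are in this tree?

12

Exactly 12 nodes have a single neighbour: A, B, C, E, H, I, K, L, M, O, Q, U.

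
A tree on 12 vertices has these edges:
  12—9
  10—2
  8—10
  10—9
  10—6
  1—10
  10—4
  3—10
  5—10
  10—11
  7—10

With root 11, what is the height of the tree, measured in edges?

3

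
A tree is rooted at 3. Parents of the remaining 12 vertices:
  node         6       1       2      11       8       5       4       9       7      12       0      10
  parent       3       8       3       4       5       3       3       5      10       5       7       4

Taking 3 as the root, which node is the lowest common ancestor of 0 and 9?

3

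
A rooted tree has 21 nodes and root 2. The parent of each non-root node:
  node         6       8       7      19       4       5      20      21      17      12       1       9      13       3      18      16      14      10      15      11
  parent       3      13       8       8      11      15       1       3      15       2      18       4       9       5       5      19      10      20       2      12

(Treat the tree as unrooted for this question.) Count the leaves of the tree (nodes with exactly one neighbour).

6

Degree-1 nodes: 6, 7, 14, 16, 17, 21 — 6 of them.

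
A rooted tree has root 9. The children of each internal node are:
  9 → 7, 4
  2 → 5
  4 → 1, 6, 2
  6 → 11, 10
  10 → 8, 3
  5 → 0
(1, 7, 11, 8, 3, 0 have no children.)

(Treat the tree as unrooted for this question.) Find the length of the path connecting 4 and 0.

3

The path is 4 – 2 – 5 – 0, which has 3 edges.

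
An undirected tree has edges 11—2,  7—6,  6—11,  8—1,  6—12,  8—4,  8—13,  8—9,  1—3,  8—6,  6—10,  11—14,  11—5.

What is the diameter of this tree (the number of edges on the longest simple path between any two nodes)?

BFS from 5 reaches 3 last, at distance 5; BFS from 3 confirms no node is farther.
Path: 5 – 11 – 6 – 8 – 1 – 3.

5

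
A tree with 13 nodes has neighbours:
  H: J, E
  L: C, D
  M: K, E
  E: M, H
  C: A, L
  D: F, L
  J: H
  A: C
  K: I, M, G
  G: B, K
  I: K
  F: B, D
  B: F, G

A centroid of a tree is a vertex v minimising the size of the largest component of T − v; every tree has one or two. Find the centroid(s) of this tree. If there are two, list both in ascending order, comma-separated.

G

Removing G splits the tree into components of sizes 6, 6; the largest is 6 ≤ ⌊13/2⌋ = 6.
Every other node leaves some component of size > 6, so the centroid is unique.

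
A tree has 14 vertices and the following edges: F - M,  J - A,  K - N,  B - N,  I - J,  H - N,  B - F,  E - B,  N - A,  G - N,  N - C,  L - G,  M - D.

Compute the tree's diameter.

BFS from D reaches I last, at distance 7; BFS from I confirms no node is farther.
Path: D–M–F–B–N–A–J–I.

7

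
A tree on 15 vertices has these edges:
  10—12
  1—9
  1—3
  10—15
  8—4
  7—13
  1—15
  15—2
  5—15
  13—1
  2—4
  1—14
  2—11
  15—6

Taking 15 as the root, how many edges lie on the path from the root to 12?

2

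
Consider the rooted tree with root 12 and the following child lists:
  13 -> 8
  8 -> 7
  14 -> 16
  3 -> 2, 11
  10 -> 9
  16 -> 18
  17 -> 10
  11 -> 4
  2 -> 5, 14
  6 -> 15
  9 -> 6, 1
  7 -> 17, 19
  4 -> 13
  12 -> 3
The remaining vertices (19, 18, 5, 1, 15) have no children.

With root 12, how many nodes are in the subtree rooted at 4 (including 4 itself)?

11

Descendants of 4 (including itself): 4, 13, 8, 7, 17, 19, 10, 9, 1, 6, 15. That's 11.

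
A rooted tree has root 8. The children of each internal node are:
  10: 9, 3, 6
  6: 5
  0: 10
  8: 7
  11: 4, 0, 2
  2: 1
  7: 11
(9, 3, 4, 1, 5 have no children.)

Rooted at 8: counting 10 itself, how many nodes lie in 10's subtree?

The subtree rooted at 10 contains: 10, 6, 3, 9, 5 — 5 nodes.

5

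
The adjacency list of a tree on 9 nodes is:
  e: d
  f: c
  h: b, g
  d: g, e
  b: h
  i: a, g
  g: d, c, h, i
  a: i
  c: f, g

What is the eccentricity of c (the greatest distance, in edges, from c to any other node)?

The node farthest from c is b (e, a also at distance 3), via c–g–h–b — 3 edges.

3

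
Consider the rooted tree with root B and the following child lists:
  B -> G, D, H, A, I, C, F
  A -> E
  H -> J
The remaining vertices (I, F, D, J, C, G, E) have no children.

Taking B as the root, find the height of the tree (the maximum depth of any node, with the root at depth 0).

The longest root-to-leaf path is B-A-E (2 edges).

2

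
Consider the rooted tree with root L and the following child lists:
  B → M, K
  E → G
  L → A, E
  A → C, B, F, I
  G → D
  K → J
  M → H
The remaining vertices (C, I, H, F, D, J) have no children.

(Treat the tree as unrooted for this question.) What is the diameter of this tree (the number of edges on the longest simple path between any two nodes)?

BFS from D reaches J last, at distance 7; BFS from J confirms no node is farther.
Path: D–G–E–L–A–B–K–J.

7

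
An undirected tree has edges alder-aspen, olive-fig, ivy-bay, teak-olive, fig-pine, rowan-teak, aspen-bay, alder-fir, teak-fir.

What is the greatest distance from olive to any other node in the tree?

The node farthest from olive is ivy, via olive-teak-fir-alder-aspen-bay-ivy — 6 edges.

6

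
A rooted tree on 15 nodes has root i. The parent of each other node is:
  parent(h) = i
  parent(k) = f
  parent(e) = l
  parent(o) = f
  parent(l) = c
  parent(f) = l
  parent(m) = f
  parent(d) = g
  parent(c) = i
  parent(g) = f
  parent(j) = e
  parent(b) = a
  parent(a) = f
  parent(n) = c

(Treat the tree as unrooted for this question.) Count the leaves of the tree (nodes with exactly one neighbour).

8

Degree-1 nodes: b, d, h, j, k, m, n, o — 8 of them.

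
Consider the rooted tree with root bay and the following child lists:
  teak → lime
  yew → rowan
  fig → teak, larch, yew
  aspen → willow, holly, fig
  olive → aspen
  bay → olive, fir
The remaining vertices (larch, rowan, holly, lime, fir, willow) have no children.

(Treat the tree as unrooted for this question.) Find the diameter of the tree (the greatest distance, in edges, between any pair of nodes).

A longest path is fir - bay - olive - aspen - fig - yew - rowan, with 6 edges.

6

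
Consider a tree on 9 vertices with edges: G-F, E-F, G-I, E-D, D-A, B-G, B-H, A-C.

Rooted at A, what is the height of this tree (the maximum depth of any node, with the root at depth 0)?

The longest root-to-leaf path is A-D-E-F-G-B-H (6 edges).

6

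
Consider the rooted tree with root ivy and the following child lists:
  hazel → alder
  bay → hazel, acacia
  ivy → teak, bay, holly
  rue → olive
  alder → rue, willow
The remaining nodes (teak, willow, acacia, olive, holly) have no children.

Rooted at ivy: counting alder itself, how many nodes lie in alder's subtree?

The subtree rooted at alder contains: alder, rue, willow, olive — 4 nodes.

4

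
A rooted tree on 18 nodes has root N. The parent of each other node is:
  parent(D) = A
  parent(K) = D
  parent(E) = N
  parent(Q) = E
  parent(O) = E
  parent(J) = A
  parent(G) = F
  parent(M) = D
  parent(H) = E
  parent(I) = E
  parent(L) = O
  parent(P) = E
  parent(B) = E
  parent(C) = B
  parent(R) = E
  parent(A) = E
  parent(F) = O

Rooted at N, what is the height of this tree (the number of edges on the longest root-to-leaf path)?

A deepest node is M, reached by N → E → A → D → M.
That path has 4 edges, so the height is 4.

4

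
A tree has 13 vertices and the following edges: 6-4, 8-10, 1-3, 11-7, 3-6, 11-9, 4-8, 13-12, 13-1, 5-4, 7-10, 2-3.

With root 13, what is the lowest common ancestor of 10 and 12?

13

Path 10→root: 10 8 4 6 3 1 13; path 12→root: 12 13.
First common node: 13.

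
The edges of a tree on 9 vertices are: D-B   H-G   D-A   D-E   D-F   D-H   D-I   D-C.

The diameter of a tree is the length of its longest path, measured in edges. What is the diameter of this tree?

Starting from G, a farthest node is B at distance 3.
One longest path: G – H – D – B.
So the diameter is 3.

3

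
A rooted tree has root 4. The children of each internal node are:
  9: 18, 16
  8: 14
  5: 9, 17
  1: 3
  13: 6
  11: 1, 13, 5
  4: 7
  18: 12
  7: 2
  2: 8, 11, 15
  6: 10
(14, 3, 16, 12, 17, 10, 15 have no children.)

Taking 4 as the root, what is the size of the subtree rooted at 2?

16

The subtree rooted at 2 contains: 2, 11, 8, 15, 5, 1, 13, 14, 9, 17, 3, 6, 18, 16, 10, 12 — 16 nodes.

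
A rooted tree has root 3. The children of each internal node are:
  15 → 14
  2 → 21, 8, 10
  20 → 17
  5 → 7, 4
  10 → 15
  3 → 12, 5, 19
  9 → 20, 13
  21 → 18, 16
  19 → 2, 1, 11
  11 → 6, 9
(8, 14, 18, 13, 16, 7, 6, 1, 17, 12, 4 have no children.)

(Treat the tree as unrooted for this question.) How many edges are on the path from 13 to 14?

7

Walking from 13: 13 - 9 - 11 - 19 - 2 - 10 - 15 - 14. Length 7.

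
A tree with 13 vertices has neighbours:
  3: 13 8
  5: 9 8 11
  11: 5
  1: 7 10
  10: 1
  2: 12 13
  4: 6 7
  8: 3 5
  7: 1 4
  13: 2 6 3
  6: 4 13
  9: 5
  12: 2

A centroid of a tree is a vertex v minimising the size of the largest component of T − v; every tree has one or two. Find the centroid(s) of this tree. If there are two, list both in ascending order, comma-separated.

Delete 13: the remaining components have sizes 5, 5, 2. Max 5 ≤ 6, so 13 is a centroid.
No neighbour of 13 does as well, so 13 is the unique centroid.

13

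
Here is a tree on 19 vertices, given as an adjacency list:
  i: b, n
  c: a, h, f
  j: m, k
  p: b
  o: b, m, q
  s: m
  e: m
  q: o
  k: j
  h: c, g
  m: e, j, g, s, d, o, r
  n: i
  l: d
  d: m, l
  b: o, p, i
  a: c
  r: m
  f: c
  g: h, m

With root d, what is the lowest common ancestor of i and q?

o

Path i→root: i b o m d; path q→root: q o m d.
First common node: o.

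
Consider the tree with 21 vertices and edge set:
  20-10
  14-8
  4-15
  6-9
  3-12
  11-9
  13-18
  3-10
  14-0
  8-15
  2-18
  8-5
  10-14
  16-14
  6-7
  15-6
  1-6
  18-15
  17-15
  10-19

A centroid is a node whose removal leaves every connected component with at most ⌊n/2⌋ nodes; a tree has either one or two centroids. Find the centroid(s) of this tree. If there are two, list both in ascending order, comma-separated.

15

Removing 15 splits the tree into components of sizes 10, 5, 3, 1, 1; the largest is 10 ≤ ⌊21/2⌋ = 10.
No neighbour of 15 does as well, so 15 is the unique centroid.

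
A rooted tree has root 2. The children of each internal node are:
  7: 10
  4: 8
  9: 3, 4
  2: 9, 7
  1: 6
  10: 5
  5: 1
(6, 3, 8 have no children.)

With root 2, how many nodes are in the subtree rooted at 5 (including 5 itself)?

3

Descendants of 5 (including itself): 5, 1, 6. That's 3.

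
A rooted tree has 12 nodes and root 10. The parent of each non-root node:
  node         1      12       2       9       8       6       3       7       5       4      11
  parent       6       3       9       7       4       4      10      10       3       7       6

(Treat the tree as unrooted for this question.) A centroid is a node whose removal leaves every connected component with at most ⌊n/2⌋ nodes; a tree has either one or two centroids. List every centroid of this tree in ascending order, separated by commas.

7

If 7 is removed the pieces have sizes 5, 4, 2, all ≤ ⌊12/2⌋ = 6.
No neighbour of 7 does as well, so 7 is the unique centroid.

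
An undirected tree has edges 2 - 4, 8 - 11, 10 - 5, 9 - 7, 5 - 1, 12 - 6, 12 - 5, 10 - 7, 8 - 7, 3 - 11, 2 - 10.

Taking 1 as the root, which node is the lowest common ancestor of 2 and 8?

10

2's ancestor chain is 2, 10, 5, 1 and 8's is 8, 7, 10, 5, 1; they first meet at 10.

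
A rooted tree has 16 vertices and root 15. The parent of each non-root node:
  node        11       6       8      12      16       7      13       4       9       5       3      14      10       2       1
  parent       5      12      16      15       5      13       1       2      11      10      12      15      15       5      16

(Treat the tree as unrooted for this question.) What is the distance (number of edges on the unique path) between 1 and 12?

5

Walking from 1: 1 - 16 - 5 - 10 - 15 - 12. Length 5.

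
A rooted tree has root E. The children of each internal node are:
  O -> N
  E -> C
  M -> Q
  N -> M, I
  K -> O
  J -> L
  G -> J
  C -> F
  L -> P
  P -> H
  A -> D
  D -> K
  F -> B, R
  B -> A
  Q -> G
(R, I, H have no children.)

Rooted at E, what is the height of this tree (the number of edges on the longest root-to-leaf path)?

15

H sits deepest: E → C → F → B → A → D → K → O → N → M → Q → G → J → L → P → H — 15 edges from the root.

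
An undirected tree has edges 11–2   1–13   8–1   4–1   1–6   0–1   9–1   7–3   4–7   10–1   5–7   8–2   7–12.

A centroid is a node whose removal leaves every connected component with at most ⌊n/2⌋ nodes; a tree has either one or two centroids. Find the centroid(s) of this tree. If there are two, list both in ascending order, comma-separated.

Delete 1: the remaining components have sizes 5, 3, 1, 1, 1, 1, 1. Max 5 ≤ 7, so 1 is a centroid.
Every other node leaves some component of size > 7, so the centroid is unique.

1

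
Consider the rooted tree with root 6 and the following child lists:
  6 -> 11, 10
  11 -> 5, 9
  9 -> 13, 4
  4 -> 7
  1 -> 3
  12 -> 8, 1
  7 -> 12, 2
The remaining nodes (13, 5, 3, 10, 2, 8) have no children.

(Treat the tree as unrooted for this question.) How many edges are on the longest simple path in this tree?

8

Starting from 3, a farthest node is 10 at distance 8.
One longest path: 3-1-12-7-4-9-11-6-10.
So the diameter is 8.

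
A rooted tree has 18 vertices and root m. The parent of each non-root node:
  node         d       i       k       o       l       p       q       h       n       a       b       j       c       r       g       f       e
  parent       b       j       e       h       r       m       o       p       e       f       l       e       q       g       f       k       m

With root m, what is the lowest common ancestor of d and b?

b

d's ancestor chain is d, b, l, r, g, f, k, e, m and b's is b, l, r, g, f, k, e, m; they first meet at b.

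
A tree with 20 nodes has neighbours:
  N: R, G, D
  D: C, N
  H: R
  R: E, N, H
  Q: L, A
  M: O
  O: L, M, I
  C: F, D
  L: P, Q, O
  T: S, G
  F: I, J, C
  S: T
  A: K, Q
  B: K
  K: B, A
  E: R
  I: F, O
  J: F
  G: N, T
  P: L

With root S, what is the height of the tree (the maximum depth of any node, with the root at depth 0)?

13

The longest root-to-leaf path is S-T-G-N-D-C-F-I-O-L-Q-A-K-B (13 edges).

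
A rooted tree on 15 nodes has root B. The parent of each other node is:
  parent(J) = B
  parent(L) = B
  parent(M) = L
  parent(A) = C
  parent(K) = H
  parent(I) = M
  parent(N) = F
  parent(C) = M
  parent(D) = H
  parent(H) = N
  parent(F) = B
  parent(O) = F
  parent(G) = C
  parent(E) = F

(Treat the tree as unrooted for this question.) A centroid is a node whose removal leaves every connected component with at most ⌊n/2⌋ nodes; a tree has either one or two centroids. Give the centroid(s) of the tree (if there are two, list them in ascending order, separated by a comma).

Delete B: the remaining components have sizes 7, 6, 1. Max 7 ≤ 7, so B is a centroid.
Every other node leaves some component of size > 7, so the centroid is unique.

B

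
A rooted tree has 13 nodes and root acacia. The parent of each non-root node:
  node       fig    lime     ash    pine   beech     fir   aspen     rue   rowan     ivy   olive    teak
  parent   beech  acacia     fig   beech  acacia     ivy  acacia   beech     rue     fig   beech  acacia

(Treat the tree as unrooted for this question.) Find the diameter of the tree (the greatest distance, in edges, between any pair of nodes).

Starting from fir, a farthest node is rowan at distance 5.
One longest path: fir-ivy-fig-beech-rue-rowan.
So the diameter is 5.

5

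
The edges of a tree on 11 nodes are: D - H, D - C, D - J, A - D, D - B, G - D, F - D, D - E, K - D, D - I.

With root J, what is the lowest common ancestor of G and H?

Ancestors of G (toward the root): G, D, J.
Ancestors of H: H, D, J.
The deepest node appearing in both lists is D.

D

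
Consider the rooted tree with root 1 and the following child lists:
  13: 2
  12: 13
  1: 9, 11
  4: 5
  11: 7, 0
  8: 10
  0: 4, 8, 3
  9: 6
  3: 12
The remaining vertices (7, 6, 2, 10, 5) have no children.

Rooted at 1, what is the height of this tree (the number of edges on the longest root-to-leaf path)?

The longest root-to-leaf path is 1 – 11 – 0 – 3 – 12 – 13 – 2 (6 edges).

6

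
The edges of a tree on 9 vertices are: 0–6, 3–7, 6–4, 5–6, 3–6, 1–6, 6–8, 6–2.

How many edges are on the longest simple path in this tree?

Starting from 7, a farthest node is 0 at distance 3.
One longest path: 7-3-6-0.
So the diameter is 3.

3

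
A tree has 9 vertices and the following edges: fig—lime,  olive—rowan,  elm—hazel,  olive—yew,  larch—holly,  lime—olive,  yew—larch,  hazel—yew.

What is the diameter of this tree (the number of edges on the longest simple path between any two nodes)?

A longest path is fig – lime – olive – yew – hazel – elm, with 5 edges.

5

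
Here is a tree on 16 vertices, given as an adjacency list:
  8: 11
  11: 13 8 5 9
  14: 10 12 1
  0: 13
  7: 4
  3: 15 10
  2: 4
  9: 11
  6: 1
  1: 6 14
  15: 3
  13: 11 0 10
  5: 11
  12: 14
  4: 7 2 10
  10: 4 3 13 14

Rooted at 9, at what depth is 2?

Climbing from 2 to the root: 2 → 4 → 10 → 13 → 11 → 9. That's 5 steps.

5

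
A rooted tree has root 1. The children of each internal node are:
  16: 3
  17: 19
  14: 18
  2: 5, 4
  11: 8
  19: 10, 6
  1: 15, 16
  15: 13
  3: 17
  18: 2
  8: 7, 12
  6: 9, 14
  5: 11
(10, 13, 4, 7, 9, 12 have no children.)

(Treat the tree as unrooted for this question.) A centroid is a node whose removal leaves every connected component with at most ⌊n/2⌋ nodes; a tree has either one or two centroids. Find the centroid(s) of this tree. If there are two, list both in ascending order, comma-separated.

Removing 6 splits the tree into components of sizes 9, 8, 1; the largest is 9 ≤ ⌊19/2⌋ = 9.
Every other node leaves some component of size > 9, so the centroid is unique.

6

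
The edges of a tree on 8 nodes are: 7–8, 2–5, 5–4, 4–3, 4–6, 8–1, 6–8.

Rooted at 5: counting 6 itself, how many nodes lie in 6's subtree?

Descendants of 6 (including itself): 6, 8, 7, 1. That's 4.

4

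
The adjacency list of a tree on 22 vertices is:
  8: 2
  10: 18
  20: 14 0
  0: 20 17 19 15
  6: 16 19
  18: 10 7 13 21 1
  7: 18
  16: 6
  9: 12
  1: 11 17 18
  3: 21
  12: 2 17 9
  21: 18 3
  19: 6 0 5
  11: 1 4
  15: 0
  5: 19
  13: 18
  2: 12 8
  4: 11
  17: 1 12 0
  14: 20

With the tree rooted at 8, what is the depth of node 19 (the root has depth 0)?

5

Climbing from 19 to the root: 19–0–17–12–2–8. That's 5 steps.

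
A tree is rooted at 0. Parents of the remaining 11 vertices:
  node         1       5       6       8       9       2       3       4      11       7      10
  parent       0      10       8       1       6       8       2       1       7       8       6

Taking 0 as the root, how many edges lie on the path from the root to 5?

0 → 1 → 8 → 6 → 10 → 5 — 5 edges.

5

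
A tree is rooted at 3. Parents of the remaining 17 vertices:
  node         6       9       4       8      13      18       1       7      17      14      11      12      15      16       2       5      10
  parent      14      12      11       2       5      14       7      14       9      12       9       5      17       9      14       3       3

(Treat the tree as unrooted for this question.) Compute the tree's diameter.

BFS from 1 reaches 15 last, at distance 6; BFS from 15 confirms no node is farther.
Path: 1 - 7 - 14 - 12 - 9 - 17 - 15.

6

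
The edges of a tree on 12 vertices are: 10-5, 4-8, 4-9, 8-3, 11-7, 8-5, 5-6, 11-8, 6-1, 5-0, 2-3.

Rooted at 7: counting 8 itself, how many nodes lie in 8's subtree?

The subtree rooted at 8 contains: 8, 3, 5, 4, 2, 0, 10, 6, 9, 1 — 10 nodes.

10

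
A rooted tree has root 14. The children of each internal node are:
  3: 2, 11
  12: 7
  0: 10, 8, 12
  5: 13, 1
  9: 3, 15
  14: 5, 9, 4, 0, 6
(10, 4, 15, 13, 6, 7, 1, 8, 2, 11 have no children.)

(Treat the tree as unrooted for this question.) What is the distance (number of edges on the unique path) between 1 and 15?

Walking from 1: 1 – 5 – 14 – 9 – 15. Length 4.

4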